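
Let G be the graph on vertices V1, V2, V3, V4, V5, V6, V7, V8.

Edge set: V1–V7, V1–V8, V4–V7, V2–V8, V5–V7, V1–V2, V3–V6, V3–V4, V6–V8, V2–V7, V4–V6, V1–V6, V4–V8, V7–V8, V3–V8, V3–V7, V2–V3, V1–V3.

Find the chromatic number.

V1, V2, V3, V7, V8 form a clique, so at least 5 colors are needed.
A valid assignment using 5 colors: V1=4, V2=5, V3=1, V4=4, V5=1, V6=2, V7=2, V8=3. Each edge has distinct colors on its endpoints.

5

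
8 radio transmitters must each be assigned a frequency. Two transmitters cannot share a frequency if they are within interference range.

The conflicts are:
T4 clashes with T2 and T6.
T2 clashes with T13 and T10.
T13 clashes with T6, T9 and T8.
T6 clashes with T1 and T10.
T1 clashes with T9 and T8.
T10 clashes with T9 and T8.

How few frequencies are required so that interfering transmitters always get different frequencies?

2

T4 and T2 conflict, so at least 2 frequencies are needed.
A valid assignment using 2 frequencies: T4=1, T2=2, T13=1, T6=2, T1=1, T10=1, T9=2, T8=2. No two conflicting transmitters share a frequency.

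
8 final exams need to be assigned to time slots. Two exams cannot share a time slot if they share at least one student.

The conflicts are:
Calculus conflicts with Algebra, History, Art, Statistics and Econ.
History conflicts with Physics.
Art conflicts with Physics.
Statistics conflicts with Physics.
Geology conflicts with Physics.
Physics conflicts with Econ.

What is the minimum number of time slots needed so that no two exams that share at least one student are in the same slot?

Physics and Econ conflict, so at least 2 time slots are needed.
A valid assignment using 2 time slots: Calculus=1, Algebra=2, History=2, Art=2, Statistics=2, Geology=2, Physics=1, Econ=2. Every pair that conflicts lands in different time slots.

2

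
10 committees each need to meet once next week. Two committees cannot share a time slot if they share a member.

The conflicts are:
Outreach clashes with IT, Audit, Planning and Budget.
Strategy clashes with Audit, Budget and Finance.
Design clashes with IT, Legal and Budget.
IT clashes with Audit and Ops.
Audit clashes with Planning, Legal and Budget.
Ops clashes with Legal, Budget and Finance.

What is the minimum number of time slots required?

3

Outreach, Audit, Planning pairwise conflict, so at least 3 time slots are needed.
3 time slots suffice: Outreach=3, Strategy=3, Design=1, IT=2, Audit=1, Planning=2, Ops=1, Legal=2, Budget=2, Finance=2. Each listed conflict is separated.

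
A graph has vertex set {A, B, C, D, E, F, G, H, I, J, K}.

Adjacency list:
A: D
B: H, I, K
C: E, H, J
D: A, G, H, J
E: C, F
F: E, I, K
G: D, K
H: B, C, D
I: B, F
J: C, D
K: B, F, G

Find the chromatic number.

3

The cycle B-K-G-D-H-B has odd length 5, so it cannot be 2-colored; at least 3 colors are needed.
One proper 3-coloring: A=blue, B=red, C=red, D=red, E=blue, F=red, G=green, H=blue, I=blue, J=blue, K=blue. Every edge joins two different colors.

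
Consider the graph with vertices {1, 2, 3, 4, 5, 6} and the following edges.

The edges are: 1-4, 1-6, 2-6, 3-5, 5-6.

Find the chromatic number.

2

2 and 6 are adjacent, so at least 2 colors are needed.
A valid assignment using 2 colors: 1=b, 2=b, 3=a, 4=a, 5=b, 6=a. No two adjacent vertices share a color.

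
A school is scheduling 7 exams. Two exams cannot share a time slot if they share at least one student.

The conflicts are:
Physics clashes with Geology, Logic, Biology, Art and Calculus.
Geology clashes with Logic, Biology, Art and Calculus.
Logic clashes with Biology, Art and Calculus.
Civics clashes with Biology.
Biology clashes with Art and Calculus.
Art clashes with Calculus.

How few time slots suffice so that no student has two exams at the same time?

6

Physics, Geology, Logic, Biology, Art, Calculus are mutually in conflict, so at least 6 time slots are needed.
6 time slots suffice: time slot 1 → {Biology}; time slot 2 → {Geology, Civics}; time slot 3 → {Calculus}; time slot 4 → {Physics}; time slot 5 → {Art}; time slot 6 → {Logic}. Each listed conflict is separated.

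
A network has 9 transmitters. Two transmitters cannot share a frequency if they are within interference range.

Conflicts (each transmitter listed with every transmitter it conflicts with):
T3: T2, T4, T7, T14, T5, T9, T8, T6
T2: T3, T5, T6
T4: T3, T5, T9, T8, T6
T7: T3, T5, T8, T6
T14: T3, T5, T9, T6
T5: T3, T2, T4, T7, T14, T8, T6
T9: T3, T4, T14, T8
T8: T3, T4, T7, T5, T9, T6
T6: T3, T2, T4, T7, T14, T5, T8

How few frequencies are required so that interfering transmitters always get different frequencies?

T3, T4, T5, T8, T6 pairwise conflict, so at least 5 frequencies are needed.
A valid assignment using 5 frequencies: T3=1, T2=4, T4=5, T7=5, T14=4, T5=2, T9=2, T8=4, T6=3. No two conflicting transmitters share a frequency.

5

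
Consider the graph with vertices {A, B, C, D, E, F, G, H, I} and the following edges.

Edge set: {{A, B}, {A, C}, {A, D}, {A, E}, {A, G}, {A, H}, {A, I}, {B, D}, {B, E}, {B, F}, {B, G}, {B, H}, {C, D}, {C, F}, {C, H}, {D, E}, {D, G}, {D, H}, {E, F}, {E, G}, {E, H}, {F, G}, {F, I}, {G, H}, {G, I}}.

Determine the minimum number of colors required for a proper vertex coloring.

6

A, B, D, E, G, H are pairwise adjacent (a clique of size 6), so at least 6 colors are needed.
6 colors suffice: color 1 → {C, G}; color 2 → {A, F}; color 3 → {B, I}; color 4 → {D}; color 5 → {E}; color 6 → {H}. No two adjacent vertices share a color.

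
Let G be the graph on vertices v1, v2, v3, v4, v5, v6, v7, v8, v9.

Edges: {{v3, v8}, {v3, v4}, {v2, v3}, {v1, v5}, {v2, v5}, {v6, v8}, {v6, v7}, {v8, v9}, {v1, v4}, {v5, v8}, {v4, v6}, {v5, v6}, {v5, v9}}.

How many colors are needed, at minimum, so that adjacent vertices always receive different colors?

3

v5, v6, v8 are mutually adjacent, so at least 3 colors are needed.
3 colors suffice: color 1 → {v4, v5, v7}; color 2 → {v1, v3, v6, v9}; color 3 → {v2, v8}. No two adjacent vertices share a color.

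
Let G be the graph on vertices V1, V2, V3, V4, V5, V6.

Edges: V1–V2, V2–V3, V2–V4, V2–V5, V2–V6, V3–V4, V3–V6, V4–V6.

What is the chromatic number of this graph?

4

V2, V3, V4, V6 are pairwise adjacent (a clique of size 4), so at least 4 colors are needed.
4 colors suffice: color R → {V2}; color B → {V1, V5, V6}; color G → {V3}; color Y → {V4}. Every edge joins two different colors.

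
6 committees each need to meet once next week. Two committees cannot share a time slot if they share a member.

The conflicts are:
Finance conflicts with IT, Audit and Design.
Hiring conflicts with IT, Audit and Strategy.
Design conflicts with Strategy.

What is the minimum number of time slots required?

3

The cycle Finance-IT-Hiring-Strategy-Design-Finance has odd length 5, so it cannot be 2-colored; at least 3 time slots are needed.
A valid assignment using 3 time slots: Finance=1, Hiring=1, IT=2, Audit=2, Design=2, Strategy=3. Each listed conflict is separated.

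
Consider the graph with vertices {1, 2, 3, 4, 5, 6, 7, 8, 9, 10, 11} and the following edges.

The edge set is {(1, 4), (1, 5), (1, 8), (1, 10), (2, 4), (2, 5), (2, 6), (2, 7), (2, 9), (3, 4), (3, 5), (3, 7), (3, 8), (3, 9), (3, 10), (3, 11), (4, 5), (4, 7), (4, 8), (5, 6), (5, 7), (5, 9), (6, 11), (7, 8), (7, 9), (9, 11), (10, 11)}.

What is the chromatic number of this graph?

4

3, 4, 7, 8 are pairwise adjacent (a clique of size 4), so at least 4 colors are needed.
A valid assignment using 4 colors: 1=a, 2=a, 3=a, 4=d, 5=b, 6=c, 7=c, 8=b, 9=d, 10=c, 11=b. No two adjacent vertices share a color.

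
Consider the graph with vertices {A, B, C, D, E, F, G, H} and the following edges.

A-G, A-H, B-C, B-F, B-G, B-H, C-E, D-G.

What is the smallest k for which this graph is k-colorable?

2

D and G are adjacent, so at least 2 colors are needed.
2 colors suffice: color red → {A, B, D, E}; color blue → {C, F, G, H}. Every edge joins two different colors.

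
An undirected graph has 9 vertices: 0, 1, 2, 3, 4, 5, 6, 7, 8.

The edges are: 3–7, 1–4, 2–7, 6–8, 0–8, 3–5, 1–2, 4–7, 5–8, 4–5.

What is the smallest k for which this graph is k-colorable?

1 and 4 are adjacent, so at least 2 colors are needed.
2 colors suffice: color a → {2, 3, 4, 8}; color b → {0, 1, 5, 6, 7}. Each edge has distinct colors on its endpoints.

2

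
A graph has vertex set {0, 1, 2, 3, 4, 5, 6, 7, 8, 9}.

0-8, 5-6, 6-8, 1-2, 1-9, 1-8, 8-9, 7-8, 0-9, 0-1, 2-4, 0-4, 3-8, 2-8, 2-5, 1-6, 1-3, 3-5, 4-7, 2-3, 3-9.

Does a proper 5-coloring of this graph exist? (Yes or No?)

The chromatic number is 4. 0, 1, 8, 9 form a clique, so at least 4 colors are needed.
One proper 4-coloring: 0=green, 1=blue, 2=yellow, 3=green, 4=red, 5=red, 6=green, 7=blue, 8=red, 9=yellow.
Since 5 ≥ 4, a proper 5-coloring certainly exists.

Yes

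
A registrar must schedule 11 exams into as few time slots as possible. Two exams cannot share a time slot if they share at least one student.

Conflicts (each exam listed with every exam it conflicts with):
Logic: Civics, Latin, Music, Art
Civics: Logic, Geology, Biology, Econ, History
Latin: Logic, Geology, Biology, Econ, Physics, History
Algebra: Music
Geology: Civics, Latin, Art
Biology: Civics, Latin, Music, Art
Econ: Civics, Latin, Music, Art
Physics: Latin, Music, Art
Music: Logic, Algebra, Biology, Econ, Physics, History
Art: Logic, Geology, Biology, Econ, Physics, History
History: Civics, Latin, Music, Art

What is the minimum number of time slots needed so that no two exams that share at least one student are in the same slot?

Algebra and Music conflict, so at least 2 time slots are needed.
2 time slots suffice: time slot 1 → {Civics, Latin, Music, Art}; time slot 2 → {Logic, Algebra, Geology, Biology, Econ, Physics, History}. No two conflicting exams share a time slot.

2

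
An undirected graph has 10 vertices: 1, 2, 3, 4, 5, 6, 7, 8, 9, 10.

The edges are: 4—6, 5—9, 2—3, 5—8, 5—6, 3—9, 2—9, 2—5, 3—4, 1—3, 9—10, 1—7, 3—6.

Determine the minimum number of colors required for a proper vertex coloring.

2, 5, 9 are pairwise adjacent, so at least 3 colors are needed.
A valid assignment using 3 colors: 1=blue, 2=green, 3=red, 4=green, 5=red, 6=blue, 7=red, 8=blue, 9=blue, 10=red. Each edge has distinct colors on its endpoints.

3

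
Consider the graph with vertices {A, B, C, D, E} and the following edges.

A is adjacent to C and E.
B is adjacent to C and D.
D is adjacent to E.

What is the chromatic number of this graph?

3

The cycle C-A-E-D-B-C has odd length 5, so it cannot be 2-colored; at least 3 colors are needed.
One proper 3-coloring: A=blue, B=blue, C=red, D=green, E=red. Every edge joins two different colors.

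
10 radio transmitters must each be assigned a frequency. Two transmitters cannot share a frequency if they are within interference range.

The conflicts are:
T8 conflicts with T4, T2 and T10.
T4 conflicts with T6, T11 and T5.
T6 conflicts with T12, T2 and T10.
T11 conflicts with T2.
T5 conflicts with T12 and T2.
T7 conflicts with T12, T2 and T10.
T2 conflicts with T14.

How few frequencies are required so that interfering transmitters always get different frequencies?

2

T11 and T2 conflict, so at least 2 frequencies are needed.
2 frequencies suffice: frequency 1 → {T4, T12, T2, T10}; frequency 2 → {T8, T6, T11, T5, T7, T14}. Every pair that conflicts lands in different frequencies.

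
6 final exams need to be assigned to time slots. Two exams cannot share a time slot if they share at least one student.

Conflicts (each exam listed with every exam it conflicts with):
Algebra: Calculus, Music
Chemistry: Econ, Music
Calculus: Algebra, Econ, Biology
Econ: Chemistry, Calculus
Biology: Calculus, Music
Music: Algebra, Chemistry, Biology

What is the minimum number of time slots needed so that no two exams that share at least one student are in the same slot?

The cycle Algebra-Calculus-Econ-Chemistry-Music-Algebra has odd length 5, so it cannot be 2-colored; at least 3 time slots are needed.
3 time slots suffice: time slot 1 → {Calculus, Music}; time slot 2 → {Algebra, Econ, Biology}; time slot 3 → {Chemistry}. Every pair that conflicts lands in different time slots.

3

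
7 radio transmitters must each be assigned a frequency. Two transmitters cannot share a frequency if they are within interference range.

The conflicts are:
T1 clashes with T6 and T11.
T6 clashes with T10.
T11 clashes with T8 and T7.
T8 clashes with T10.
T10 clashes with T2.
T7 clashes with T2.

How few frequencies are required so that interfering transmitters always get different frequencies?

The cycle T8-T11-T1-T6-T10-T8 has odd length 5, so it cannot be 2-colored; at least 3 frequencies are needed.
3 frequencies suffice: T1=2, T6=3, T11=1, T8=2, T10=1, T7=3, T2=2. Each listed conflict is separated.

3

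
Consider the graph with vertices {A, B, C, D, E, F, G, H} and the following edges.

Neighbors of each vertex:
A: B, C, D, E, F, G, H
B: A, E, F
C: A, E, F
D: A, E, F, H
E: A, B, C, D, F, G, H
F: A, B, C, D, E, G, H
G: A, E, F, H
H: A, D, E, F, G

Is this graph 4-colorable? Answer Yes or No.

A, E, F, G, H are pairwise adjacent (a clique of size 5), so at least 5 colors are needed.
So 4 colors are not enough.

No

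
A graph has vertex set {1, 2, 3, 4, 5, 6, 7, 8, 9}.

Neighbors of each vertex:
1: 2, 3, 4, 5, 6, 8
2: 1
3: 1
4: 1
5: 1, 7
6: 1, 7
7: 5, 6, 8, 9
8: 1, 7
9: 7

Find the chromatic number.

6 and 7 are adjacent, so at least 2 colors are needed.
2 colors suffice: color a → {1, 7}; color b → {2, 3, 4, 5, 6, 8, 9}. Every edge joins two different colors.

2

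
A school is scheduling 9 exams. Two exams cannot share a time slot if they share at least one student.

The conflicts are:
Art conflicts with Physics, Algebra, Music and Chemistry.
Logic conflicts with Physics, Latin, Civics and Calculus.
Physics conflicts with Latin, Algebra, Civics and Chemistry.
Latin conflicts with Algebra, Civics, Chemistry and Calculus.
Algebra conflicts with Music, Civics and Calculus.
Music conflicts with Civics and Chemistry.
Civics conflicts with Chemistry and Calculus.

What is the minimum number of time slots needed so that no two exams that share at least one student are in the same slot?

Physics, Latin, Civics, Chemistry pairwise conflict, so at least 4 time slots are needed.
4 time slots suffice: time slot 1 → {Art, Civics}; time slot 2 → {Physics, Music, Calculus}; time slot 3 → {Latin}; time slot 4 → {Logic, Algebra, Chemistry}. Every pair that conflicts lands in different time slots.

4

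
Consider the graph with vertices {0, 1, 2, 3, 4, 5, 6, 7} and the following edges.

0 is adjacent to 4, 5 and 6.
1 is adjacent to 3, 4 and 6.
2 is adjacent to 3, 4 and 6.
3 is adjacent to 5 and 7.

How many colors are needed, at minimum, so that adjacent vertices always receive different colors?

3

The cycle 4-2-3-5-0-4 has odd length 5, so it cannot be 2-colored; at least 3 colors are needed.
3 colors suffice: 0=red, 1=blue, 2=blue, 3=red, 4=green, 5=blue, 6=green, 7=blue. No two adjacent vertices share a color.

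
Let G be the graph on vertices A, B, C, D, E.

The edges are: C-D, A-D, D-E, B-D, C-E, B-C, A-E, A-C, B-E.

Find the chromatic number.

A, C, D, E are pairwise adjacent (a clique of size 4), so at least 4 colors are needed.
One proper 4-coloring: A=4, B=4, C=3, D=2, E=1. No two adjacent vertices share a color.

4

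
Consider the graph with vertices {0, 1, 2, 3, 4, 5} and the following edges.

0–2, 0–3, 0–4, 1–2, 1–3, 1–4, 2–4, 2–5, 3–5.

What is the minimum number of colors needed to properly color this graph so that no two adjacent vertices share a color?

3

0, 2, 4 are pairwise adjacent, so at least 3 colors are needed.
A valid assignment using 3 colors: 0=blue, 1=blue, 2=red, 3=red, 4=green, 5=blue. Every edge joins two different colors.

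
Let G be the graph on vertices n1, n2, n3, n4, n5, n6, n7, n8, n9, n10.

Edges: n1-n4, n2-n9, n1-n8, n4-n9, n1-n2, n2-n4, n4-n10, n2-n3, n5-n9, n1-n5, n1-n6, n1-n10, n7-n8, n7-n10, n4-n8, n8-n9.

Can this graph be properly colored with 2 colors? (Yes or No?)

No

n2, n4, n9 form a triangle, so at least 3 colors are needed.
So 2 colors are not enough.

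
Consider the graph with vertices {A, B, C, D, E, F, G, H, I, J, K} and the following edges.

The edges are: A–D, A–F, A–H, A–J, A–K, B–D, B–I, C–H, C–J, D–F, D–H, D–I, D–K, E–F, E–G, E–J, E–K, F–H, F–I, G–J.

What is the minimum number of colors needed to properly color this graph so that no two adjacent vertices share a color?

A, D, F, H are pairwise adjacent (a clique of size 4), so at least 4 colors are needed.
4 colors suffice: color 1 → {D, J}; color 2 → {B, C, F, G, K}; color 3 → {A, E, I}; color 4 → {H}. Each edge has distinct colors on its endpoints.

4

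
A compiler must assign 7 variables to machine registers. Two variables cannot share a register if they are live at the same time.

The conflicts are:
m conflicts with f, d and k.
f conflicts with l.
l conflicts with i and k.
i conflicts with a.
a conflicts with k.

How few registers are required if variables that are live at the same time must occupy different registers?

m and f conflict, so at least 2 registers are needed.
2 registers suffice: register 1 → {m, l, a}; register 2 → {f, d, i, k}. Every pair that conflicts lands in different registers.

2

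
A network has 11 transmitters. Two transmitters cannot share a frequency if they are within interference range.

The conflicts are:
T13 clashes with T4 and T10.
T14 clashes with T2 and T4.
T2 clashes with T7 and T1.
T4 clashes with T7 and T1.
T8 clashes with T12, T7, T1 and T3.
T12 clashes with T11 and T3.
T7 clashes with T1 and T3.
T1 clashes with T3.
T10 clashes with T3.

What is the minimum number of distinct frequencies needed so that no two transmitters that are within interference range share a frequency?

4

T8, T7, T1, T3 all conflict with each other, so at least 4 frequencies are needed.
4 frequencies suffice: frequency 1 → {T13, T14, T12, T1}; frequency 2 → {T7, T11, T10}; frequency 3 → {T2, T4, T3}; frequency 4 → {T8}. Every pair that conflicts lands in different frequencies.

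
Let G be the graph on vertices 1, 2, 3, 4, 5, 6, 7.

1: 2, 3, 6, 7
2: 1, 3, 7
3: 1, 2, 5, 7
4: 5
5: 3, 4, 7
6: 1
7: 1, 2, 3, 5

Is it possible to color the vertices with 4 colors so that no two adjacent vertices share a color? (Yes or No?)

Yes

The chromatic number is 4. 1, 2, 3, 7 form a clique, so at least 4 colors are needed.
A valid assignment using 4 colors: 1=green, 2=yellow, 3=red, 4=red, 5=green, 6=red, 7=blue.
That is already a proper 4-coloring.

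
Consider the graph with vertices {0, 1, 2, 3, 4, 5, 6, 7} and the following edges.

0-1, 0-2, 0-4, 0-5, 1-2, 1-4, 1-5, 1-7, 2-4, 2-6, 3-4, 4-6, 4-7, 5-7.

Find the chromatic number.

0, 1, 2, 4 are pairwise adjacent (a clique of size 4), so at least 4 colors are needed.
4 colors suffice: color a → {4, 5}; color b → {1, 3, 6}; color c → {0, 7}; color d → {2}. Every edge joins two different colors.

4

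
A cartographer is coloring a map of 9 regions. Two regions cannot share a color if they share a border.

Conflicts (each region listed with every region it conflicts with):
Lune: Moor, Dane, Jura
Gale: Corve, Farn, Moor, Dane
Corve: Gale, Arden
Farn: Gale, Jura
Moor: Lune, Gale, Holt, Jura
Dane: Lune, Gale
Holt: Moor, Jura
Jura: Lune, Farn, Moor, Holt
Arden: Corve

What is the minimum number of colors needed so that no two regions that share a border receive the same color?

3

Moor, Holt, Jura are mutually in conflict, so at least 3 colors are needed.
One proper 3-coloring: Lune=3, Gale=1, Corve=2, Farn=2, Moor=2, Dane=2, Holt=3, Jura=1, Arden=1. Every pair that conflicts lands in different colors.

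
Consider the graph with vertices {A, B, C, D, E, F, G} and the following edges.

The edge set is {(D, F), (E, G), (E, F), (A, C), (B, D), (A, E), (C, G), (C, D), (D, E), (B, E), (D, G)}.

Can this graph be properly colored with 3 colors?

Yes

The chromatic number is 3. D, E, G are pairwise adjacent, so at least 3 colors are needed.
3 colors suffice: color 1 → {C, E}; color 2 → {A, D}; color 3 → {B, F, G}.
That is already a proper 3-coloring.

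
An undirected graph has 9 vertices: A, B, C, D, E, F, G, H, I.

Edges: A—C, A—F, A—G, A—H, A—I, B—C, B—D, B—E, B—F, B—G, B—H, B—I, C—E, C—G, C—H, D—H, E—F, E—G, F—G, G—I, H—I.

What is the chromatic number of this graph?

B, C, E, G form a clique, so at least 4 colors are needed.
4 colors suffice: color red → {A, B}; color blue → {G, H}; color green → {C, D, F, I}; color yellow → {E}. Every edge joins two different colors.

4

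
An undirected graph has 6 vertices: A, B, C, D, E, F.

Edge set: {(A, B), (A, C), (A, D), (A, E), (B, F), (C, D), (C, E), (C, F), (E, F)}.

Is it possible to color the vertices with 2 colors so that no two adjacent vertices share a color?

No

C, E, F form a triangle, so at least 3 colors are needed.
So 2 colors are not enough.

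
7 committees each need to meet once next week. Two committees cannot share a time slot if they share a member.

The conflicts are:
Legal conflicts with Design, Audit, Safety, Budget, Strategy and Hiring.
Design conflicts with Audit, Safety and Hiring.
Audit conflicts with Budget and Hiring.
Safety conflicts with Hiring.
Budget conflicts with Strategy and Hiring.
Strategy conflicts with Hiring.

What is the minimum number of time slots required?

4

Legal, Design, Safety, Hiring are mutually in conflict, so at least 4 time slots are needed.
4 time slots suffice: time slot 1 → {Legal}; time slot 2 → {Hiring}; time slot 3 → {Design, Budget}; time slot 4 → {Audit, Safety, Strategy}. No two conflicting committees share a time slot.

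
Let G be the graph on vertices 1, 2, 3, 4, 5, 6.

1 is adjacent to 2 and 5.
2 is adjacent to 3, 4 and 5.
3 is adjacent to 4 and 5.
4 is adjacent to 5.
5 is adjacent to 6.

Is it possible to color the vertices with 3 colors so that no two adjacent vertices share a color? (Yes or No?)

No

2, 3, 4, 5 are mutually adjacent (a clique of size 4), so at least 4 colors are needed.
So 3 colors are not enough.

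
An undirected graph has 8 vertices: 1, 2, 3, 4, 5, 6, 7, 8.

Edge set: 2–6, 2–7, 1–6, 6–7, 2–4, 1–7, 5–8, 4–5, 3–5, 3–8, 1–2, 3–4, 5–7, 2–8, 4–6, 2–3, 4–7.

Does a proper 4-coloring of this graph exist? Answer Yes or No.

Yes

The chromatic number is 4. 2, 4, 6, 7 are pairwise adjacent (a clique of size 4), so at least 4 colors are needed.
4 colors suffice: color a → {2, 5}; color b → {1, 4, 8}; color c → {3, 7}; color d → {6}.
That is already a proper 4-coloring.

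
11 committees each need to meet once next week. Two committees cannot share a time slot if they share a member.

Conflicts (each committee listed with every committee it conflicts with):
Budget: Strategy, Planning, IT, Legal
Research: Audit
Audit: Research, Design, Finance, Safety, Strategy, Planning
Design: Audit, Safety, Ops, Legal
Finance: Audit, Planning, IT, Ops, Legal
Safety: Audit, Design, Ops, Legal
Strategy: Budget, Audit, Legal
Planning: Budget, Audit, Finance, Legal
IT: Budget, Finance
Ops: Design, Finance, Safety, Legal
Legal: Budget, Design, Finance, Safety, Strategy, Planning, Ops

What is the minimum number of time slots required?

4

Design, Safety, Ops, Legal pairwise conflict, so at least 4 time slots are needed.
Using 4 time slots: Budget=2, Research=2, Audit=1, Design=2, Finance=2, Safety=3, Strategy=3, Planning=3, IT=1, Ops=4, Legal=1. Each listed conflict is separated.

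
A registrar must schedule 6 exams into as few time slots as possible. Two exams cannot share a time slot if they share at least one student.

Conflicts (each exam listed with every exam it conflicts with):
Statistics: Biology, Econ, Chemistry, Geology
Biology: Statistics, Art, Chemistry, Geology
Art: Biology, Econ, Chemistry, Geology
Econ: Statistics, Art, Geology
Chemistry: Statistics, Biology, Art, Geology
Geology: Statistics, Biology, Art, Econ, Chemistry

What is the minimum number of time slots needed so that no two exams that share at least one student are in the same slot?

4

Biology, Art, Chemistry, Geology are mutually in conflict, so at least 4 time slots are needed.
Using 4 time slots: Statistics=4, Biology=2, Art=4, Econ=2, Chemistry=3, Geology=1. No two conflicting exams share a time slot.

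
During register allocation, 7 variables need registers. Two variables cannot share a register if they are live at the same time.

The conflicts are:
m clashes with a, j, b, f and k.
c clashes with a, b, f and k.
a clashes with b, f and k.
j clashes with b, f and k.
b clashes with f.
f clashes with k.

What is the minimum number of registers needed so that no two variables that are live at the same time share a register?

m, a, b, f pairwise conflict, so at least 4 registers are needed.
4 registers suffice: register 1 → {f}; register 2 → {b, k}; register 3 → {m, c}; register 4 → {a, j}. Every pair that conflicts lands in different registers.

4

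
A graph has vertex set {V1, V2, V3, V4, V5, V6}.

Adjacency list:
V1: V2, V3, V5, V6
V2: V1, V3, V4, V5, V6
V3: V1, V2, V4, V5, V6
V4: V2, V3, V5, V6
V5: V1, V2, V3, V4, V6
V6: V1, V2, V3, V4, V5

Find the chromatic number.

5

V2, V3, V4, V5, V6 are pairwise adjacent (a clique of size 5), so at least 5 colors are needed.
5 colors suffice: V1=5, V2=4, V3=1, V4=5, V5=2, V6=3. Each edge has distinct colors on its endpoints.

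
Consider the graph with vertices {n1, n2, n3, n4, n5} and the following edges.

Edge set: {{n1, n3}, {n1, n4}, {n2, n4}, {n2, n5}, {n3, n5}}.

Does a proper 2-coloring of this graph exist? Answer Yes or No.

No

The cycle n2-n5-n3-n1-n4-n2 has odd length 5, so it cannot be 2-colored; at least 3 colors are needed.
So 2 colors are not enough.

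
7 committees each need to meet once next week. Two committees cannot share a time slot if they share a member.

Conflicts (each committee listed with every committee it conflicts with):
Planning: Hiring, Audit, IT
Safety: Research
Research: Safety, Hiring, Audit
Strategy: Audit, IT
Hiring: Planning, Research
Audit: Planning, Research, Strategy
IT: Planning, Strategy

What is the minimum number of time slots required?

2

Planning and Hiring conflict, so at least 2 time slots are needed.
Using 2 time slots: Planning=1, Safety=2, Research=1, Strategy=1, Hiring=2, Audit=2, IT=2. Each listed conflict is separated.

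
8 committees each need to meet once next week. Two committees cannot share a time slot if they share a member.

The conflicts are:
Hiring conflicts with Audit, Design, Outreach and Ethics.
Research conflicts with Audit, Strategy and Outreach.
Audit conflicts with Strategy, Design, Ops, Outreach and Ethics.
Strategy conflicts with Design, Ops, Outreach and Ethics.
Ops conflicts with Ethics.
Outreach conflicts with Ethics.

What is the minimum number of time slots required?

4

Audit, Strategy, Ops, Ethics are mutually in conflict, so at least 4 time slots are needed.
4 time slots suffice: Hiring=2, Research=4, Audit=1, Strategy=2, Design=3, Ops=3, Outreach=3, Ethics=4. Each listed conflict is separated.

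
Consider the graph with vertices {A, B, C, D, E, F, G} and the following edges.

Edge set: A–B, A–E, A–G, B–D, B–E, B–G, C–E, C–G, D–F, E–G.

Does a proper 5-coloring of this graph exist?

Yes

The chromatic number is 4. A, B, E, G are pairwise adjacent (a clique of size 4), so at least 4 colors are needed.
4 colors suffice: color 1 → {D, E}; color 2 → {B, C, F}; color 3 → {G}; color 4 → {A}.
Since 5 ≥ 4, a proper 5-coloring certainly exists.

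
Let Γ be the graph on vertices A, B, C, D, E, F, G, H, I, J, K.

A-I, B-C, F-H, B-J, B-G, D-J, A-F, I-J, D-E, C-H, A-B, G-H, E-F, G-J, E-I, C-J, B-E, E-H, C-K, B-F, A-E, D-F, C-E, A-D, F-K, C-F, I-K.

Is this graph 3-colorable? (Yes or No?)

No

A, B, E, F form a clique, so at least 4 colors are needed.
So 3 colors are not enough.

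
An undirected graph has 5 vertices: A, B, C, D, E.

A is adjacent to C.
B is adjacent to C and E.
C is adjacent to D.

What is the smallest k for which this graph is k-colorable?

2

C and D are adjacent, so at least 2 colors are needed.
2 colors suffice: A=2, B=2, C=1, D=2, E=1. No two adjacent vertices share a color.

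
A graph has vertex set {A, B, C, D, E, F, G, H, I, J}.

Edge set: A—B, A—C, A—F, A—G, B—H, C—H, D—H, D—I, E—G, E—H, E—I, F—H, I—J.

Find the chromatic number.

3

The cycle A-G-E-H-F-A has odd length 5, so it cannot be 2-colored; at least 3 colors are needed.
3 colors suffice: color red → {A, H, I}; color blue → {B, C, D, E, F, J}; color green → {G}. No two adjacent vertices share a color.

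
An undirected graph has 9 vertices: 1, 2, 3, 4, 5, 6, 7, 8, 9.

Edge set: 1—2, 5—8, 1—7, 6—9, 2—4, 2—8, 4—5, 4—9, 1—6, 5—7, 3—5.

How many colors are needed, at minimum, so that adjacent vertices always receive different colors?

The cycle 7-5-4-2-1-7 has odd length 5, so it cannot be 2-colored; at least 3 colors are needed.
3 colors suffice: color red → {1, 5, 9}; color blue → {3, 4, 6, 7, 8}; color green → {2}. Each edge has distinct colors on its endpoints.

3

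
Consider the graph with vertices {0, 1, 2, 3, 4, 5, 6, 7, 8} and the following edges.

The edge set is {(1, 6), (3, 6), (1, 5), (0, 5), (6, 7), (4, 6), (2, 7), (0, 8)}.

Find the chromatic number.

0 and 8 are adjacent, so at least 2 colors are needed.
2 colors suffice: color red → {2, 5, 6, 8}; color blue → {0, 1, 3, 4, 7}. Each edge has distinct colors on its endpoints.

2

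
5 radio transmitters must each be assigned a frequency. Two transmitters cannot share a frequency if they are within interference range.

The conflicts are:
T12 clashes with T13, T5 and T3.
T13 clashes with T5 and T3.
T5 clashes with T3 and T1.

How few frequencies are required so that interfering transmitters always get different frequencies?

4

T12, T13, T5, T3 all conflict with each other, so at least 4 frequencies are needed.
4 frequencies suffice: frequency 1 → {T5}; frequency 2 → {T13, T1}; frequency 3 → {T3}; frequency 4 → {T12}. Every pair that conflicts lands in different frequencies.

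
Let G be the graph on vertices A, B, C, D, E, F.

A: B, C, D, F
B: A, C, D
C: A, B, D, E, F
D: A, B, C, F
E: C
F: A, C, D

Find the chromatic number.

A, C, D, F are mutually adjacent (a clique of size 4), so at least 4 colors are needed.
4 colors suffice: A=2, B=4, C=1, D=3, E=2, F=4. Every edge joins two different colors.

4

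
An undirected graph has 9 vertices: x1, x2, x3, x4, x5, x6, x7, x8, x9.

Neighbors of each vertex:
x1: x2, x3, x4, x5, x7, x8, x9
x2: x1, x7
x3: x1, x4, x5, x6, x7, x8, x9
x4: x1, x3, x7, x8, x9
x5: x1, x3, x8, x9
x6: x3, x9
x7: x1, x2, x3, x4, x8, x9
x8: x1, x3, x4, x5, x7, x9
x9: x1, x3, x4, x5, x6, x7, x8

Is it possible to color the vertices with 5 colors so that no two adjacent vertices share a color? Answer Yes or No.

x1, x3, x4, x7, x8, x9 are pairwise adjacent (a clique of size 6), so at least 6 colors are needed.
So 5 colors are not enough.

No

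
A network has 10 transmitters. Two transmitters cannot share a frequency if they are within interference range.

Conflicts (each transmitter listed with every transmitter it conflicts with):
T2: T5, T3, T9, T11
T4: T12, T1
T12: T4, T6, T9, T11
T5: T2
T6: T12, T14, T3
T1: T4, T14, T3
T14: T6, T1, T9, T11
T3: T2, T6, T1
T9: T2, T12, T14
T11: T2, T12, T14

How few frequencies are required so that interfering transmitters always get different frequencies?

The cycle T12-T9-T14-T1-T4-T12 has odd length 5, so it cannot be 2-colored; at least 3 frequencies are needed.
3 frequencies suffice: T2=1, T4=2, T12=1, T5=2, T6=3, T1=3, T14=1, T3=2, T9=2, T11=2. Each listed conflict is separated.

3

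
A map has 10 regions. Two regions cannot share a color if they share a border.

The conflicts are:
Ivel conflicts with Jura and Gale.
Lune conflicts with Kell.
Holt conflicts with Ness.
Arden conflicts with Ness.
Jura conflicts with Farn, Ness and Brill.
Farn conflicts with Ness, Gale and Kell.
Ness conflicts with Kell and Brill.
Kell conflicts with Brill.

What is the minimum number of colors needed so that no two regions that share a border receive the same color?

Farn, Ness, Kell pairwise conflict, so at least 3 colors are needed.
A valid assignment using 3 colors: Ivel=3, Lune=1, Holt=2, Arden=2, Jura=2, Farn=3, Ness=1, Gale=1, Kell=2, Brill=3. No two conflicting regions share a color.

3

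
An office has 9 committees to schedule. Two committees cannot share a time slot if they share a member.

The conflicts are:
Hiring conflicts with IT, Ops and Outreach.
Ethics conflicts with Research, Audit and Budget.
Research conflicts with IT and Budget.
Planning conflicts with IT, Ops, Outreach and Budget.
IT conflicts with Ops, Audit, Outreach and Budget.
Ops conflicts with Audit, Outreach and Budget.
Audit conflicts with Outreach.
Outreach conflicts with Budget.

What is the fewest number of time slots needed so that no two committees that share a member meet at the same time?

5

Planning, IT, Ops, Outreach, Budget pairwise conflict, so at least 5 time slots are needed.
A valid assignment using 5 time slots: Hiring=2, Ethics=1, Research=3, Planning=5, IT=1, Ops=3, Audit=2, Outreach=4, Budget=2. Every pair that conflicts lands in different time slots.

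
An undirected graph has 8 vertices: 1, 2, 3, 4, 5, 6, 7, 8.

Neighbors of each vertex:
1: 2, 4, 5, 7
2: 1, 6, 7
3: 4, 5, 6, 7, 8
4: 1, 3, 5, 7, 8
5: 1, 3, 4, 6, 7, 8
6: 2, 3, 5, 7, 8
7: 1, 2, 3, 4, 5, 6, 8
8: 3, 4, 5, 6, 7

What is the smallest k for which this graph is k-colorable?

5

3, 4, 5, 7, 8 are mutually adjacent (a clique of size 5), so at least 5 colors are needed.
A valid assignment using 5 colors: 1=d, 2=b, 3=d, 4=c, 5=b, 6=c, 7=a, 8=e. Every edge joins two different colors.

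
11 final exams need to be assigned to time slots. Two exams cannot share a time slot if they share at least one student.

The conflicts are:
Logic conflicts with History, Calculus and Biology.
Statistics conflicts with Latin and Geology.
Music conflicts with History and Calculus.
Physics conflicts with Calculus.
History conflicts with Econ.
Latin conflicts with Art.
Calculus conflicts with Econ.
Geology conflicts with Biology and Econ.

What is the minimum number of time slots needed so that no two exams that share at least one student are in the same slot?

3

The cycle Geology-Econ-History-Logic-Biology-Geology has odd length 5, so it cannot be 2-colored; at least 3 time slots are needed.
A valid assignment using 3 time slots: Logic=2, Statistics=2, Music=2, Physics=2, History=1, Latin=1, Calculus=1, Geology=1, Biology=3, Art=2, Econ=2. Every pair that conflicts lands in different time slots.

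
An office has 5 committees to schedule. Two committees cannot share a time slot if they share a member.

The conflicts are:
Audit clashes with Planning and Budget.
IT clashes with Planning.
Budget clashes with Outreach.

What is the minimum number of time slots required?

2

Audit and Planning conflict, so at least 2 time slots are needed.
2 time slots suffice: time slot 1 → {Planning, Budget}; time slot 2 → {Audit, IT, Outreach}. Each listed conflict is separated.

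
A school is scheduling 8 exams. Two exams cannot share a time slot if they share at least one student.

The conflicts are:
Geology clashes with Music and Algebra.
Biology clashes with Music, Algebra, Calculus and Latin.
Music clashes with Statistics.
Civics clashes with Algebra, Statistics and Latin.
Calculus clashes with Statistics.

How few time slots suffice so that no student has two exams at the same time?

3

The cycle Civics-Algebra-Geology-Music-Statistics-Civics has odd length 5, so it cannot be 2-colored; at least 3 time slots are needed.
Using 3 time slots: Geology=1, Biology=1, Music=2, Civics=3, Algebra=2, Calculus=2, Statistics=1, Latin=2. Every pair that conflicts lands in different time slots.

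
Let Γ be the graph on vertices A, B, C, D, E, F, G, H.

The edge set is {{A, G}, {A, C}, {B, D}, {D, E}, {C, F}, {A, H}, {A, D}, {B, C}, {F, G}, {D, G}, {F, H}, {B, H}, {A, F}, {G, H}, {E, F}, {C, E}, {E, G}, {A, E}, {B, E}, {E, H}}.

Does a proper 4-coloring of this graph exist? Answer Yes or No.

No

A, E, F, G, H are mutually adjacent (a clique of size 5), so at least 5 colors are needed.
So 4 colors are not enough.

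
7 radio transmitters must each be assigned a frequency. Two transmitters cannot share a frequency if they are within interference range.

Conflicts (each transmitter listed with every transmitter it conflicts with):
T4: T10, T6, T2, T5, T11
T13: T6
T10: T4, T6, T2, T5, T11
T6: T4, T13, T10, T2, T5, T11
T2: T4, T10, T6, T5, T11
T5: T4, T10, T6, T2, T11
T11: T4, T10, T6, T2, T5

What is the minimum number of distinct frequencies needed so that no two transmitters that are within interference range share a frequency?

T4, T10, T6, T2, T5, T11 all conflict with each other, so at least 6 frequencies are needed.
6 frequencies suffice: frequency 1 → {T6}; frequency 2 → {T13, T10}; frequency 3 → {T4}; frequency 4 → {T5}; frequency 5 → {T11}; frequency 6 → {T2}. No two conflicting transmitters share a frequency.

6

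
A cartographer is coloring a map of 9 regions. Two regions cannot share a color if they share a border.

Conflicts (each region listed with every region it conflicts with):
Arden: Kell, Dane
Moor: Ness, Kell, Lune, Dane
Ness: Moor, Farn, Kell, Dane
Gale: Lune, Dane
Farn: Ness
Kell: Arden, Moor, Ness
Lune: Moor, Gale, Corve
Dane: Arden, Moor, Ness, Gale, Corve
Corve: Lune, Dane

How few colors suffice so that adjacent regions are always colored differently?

3

Moor, Ness, Dane are mutually in conflict, so at least 3 colors are needed.
A valid assignment using 3 colors: Arden=2, Moor=2, Ness=3, Gale=2, Farn=1, Kell=1, Lune=1, Dane=1, Corve=2. Every pair that conflicts lands in different colors.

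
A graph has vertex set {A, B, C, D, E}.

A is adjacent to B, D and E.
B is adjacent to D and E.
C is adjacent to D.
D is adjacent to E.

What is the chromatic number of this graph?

4

A, B, D, E are mutually adjacent (a clique of size 4), so at least 4 colors are needed.
4 colors suffice: color 1 → {D}; color 2 → {C, E}; color 3 → {B}; color 4 → {A}. Every edge joins two different colors.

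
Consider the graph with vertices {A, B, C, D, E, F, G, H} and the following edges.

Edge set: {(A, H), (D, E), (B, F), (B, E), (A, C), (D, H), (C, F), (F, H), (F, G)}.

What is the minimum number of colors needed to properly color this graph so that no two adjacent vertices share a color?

The cycle D-H-F-B-E-D has odd length 5, so it cannot be 2-colored; at least 3 colors are needed.
3 colors suffice: A=red, B=green, C=blue, D=red, E=blue, F=red, G=blue, H=blue. No two adjacent vertices share a color.

3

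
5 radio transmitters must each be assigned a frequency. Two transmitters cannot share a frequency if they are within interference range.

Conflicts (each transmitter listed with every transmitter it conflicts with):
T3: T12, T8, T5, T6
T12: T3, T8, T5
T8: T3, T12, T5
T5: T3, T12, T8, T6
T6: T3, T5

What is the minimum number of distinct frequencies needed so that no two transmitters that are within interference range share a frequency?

T3, T12, T8, T5 all conflict with each other, so at least 4 frequencies are needed.
A valid assignment using 4 frequencies: T3=1, T12=4, T8=3, T5=2, T6=3. Every pair that conflicts lands in different frequencies.

4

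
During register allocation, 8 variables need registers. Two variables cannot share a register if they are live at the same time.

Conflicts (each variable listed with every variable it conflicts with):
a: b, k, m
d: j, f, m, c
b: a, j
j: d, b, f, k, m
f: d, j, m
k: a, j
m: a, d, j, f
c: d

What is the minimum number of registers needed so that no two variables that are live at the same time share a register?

4

d, j, f, m pairwise conflict, so at least 4 registers are needed.
4 registers suffice: a=1, d=2, b=2, j=1, f=4, k=2, m=3, c=1. Each listed conflict is separated.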